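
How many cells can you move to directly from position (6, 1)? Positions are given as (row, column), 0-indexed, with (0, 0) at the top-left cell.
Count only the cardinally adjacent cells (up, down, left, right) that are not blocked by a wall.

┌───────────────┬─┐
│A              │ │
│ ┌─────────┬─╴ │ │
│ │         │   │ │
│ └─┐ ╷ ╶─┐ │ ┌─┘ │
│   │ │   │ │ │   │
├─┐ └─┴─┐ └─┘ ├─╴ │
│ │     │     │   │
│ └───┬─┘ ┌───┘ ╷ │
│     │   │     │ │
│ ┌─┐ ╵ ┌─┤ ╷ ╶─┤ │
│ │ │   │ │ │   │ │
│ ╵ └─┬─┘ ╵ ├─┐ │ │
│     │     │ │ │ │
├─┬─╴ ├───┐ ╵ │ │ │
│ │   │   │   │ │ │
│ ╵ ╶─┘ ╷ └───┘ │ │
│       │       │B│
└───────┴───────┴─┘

Checking passable neighbors of (6, 1):
Neighbors: (5, 1), (6, 0), (6, 2)
Count: 3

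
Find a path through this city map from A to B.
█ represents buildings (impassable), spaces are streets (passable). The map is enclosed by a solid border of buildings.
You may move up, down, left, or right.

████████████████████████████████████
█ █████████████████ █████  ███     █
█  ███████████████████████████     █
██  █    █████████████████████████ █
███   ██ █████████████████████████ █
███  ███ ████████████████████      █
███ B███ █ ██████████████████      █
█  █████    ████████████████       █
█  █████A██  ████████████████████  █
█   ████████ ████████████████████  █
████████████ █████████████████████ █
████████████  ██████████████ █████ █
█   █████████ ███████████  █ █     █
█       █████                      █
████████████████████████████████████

Finding the shortest path from A to B:
Movement: cardinal only
Path length: 12 steps
Directions: up → up → up → up → up → left → left → left → down → left → down → down

Solution:

████████████████████████████████████
█ █████████████████ █████  ███     █
█  ███████████████████████████     █
██  █↓←←↰█████████████████████████ █
███ ↓↲██↑█████████████████████████ █
███ ↓███↑████████████████████      █
███ B███↑█ ██████████████████      █
█  █████↑   ████████████████       █
█  █████A██  ████████████████████  █
█   ████████ ████████████████████  █
████████████ █████████████████████ █
████████████  ██████████████ █████ █
█   █████████ ███████████  █ █     █
█       █████                      █
████████████████████████████████████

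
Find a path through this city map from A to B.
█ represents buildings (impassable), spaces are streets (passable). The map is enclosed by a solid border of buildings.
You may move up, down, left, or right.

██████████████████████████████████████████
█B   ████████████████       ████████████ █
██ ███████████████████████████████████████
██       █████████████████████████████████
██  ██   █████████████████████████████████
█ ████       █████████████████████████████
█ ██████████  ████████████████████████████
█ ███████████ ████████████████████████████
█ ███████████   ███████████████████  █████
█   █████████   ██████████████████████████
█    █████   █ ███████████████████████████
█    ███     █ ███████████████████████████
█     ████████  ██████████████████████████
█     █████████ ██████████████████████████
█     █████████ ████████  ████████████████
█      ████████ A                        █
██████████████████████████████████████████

Finding the shortest path from A to B:
Movement: cardinal only
Path length: 29 steps
Directions: left → up → up → up → left → up → up → up → up → left → up → up → left → up → left → left → left → left → up → up → left → left → left → left → left → left → up → up → left

Solution:

██████████████████████████████████████████
█B↰  ████████████████       ████████████ █
██↑███████████████████████████████████████
██↑←←←←←↰█████████████████████████████████
██  ██  ↑█████████████████████████████████
█ ████  ↑←←←↰█████████████████████████████
█ ██████████↑↰████████████████████████████
█ ███████████↑████████████████████████████
█ ███████████↑↰ ███████████████████  █████
█   █████████ ↑ ██████████████████████████
█    █████   █↑███████████████████████████
█    ███     █↑███████████████████████████
█     ████████↑↰██████████████████████████
█     █████████↑██████████████████████████
█     █████████↑████████  ████████████████
█      ████████↑A                        █
██████████████████████████████████████████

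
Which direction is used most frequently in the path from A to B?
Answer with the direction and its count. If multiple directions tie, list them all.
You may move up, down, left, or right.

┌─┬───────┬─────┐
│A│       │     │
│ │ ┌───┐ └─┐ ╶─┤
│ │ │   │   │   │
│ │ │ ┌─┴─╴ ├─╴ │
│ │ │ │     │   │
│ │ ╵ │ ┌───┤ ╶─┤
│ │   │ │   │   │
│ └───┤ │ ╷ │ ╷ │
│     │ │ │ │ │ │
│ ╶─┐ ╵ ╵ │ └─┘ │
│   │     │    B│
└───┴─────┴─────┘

Directions: down, down, down, down, right, right, down, right, right, up, up, right, down, down, right, right
Counts: {'down': 7, 'right': 7, 'up': 2}
Most common: down and right (tied at 7 times each)

Solution:

┌─┬───────┬─────┐
│A│       │     │
│ │ ┌───┐ └─┐ ╶─┤
│↓│ │   │   │   │
│ │ │ ┌─┴─╴ ├─╴ │
│↓│ │ │     │   │
│ │ ╵ │ ┌───┤ ╶─┤
│↓│   │ │↱ ↓│   │
│ └───┤ │ ╷ │ ╷ │
│↳ → ↓│ │↑│↓│ │ │
│ ╶─┐ ╵ ╵ │ └─┘ │
│   │↳ → ↑│↳ → B│
└───┴─────┴─────┘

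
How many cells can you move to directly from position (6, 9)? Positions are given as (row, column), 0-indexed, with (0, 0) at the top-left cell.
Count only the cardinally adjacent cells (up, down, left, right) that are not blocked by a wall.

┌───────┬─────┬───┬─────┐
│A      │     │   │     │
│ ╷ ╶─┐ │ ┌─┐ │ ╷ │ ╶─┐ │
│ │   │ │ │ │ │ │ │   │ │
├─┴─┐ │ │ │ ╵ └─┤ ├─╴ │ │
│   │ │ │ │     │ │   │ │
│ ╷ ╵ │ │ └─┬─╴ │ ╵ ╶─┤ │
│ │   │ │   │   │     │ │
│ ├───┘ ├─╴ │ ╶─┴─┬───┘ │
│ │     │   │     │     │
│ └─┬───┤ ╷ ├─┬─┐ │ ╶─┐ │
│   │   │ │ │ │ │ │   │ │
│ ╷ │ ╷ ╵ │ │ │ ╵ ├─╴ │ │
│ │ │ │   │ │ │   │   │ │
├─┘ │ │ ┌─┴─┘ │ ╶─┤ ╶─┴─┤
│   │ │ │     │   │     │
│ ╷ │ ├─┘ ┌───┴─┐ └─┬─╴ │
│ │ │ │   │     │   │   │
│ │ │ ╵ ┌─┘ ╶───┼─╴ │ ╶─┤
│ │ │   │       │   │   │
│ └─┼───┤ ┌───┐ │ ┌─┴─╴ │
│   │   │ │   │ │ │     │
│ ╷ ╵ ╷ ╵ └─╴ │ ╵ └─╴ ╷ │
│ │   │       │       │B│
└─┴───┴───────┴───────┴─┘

Checking passable neighbors of (6, 9):
Neighbors: (7, 9), (6, 10)
Count: 2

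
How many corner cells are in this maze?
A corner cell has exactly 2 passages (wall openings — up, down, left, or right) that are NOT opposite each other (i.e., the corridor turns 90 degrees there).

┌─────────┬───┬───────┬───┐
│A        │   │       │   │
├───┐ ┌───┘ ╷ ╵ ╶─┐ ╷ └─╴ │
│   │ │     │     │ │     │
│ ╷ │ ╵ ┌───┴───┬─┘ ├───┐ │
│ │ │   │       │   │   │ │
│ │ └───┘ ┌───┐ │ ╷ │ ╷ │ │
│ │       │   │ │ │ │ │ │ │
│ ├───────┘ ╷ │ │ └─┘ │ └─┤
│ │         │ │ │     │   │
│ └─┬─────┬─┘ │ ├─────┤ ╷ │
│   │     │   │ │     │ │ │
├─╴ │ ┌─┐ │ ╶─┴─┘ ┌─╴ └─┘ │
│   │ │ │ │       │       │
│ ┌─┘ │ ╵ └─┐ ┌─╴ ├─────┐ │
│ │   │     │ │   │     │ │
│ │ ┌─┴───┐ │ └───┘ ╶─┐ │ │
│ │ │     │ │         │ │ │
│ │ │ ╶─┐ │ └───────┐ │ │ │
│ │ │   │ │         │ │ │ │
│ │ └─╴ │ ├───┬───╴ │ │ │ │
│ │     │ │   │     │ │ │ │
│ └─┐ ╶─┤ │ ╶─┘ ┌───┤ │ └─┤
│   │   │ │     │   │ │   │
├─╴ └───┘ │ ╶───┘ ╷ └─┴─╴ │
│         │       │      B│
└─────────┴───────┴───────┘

Counting corner cells (2 non-opposite passages):
Total corners: 70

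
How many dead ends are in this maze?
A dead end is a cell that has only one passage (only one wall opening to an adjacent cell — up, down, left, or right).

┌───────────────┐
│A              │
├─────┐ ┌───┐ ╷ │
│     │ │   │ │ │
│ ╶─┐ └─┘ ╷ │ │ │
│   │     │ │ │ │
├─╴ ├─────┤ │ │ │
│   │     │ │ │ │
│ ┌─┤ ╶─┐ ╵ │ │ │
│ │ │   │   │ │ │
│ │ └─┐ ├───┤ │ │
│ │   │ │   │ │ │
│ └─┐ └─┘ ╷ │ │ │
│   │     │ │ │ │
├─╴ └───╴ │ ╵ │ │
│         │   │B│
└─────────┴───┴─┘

Checking each cell for number of passages:

Dead ends found at positions:
  (0, 0)
  (1, 3)
  (4, 1)
  (5, 3)
  (7, 0)
  (7, 7)
Total dead ends: 6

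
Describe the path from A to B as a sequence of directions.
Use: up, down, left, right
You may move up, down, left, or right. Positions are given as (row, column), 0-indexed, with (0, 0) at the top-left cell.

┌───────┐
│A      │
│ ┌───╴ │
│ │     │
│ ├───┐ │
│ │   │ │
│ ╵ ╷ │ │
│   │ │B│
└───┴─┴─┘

Finding the path and converting it to directions:
Path through cells: (0,0) → (0,1) → (0,2) → (0,3) → (1,3) → (2,3) → (3,3)
Directions: right, right, right, down, down, down

Solution:

┌───────┐
│A → → ↓│
│ ┌───╴ │
│ │    ↓│
│ ├───┐ │
│ │   │↓│
│ ╵ ╷ │ │
│   │ │B│
└───┴─┴─┘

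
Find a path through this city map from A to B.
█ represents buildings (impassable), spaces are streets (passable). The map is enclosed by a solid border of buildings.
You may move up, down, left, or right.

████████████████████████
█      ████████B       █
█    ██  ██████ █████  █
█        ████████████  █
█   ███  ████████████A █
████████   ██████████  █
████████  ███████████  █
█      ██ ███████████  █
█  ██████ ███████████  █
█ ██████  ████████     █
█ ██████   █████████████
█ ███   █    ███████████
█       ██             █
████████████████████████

Finding the shortest path from A to B:
Movement: cardinal only
Path length: 9 steps
Directions: up → up → up → left → left → left → left → left → left

Solution:

████████████████████████
█      ████████B←←←←←↰ █
█    ██  ██████ █████↑ █
█        ████████████↑ █
█   ███  ████████████A █
████████   ██████████  █
████████  ███████████  █
█      ██ ███████████  █
█  ██████ ███████████  █
█ ██████  ████████     █
█ ██████   █████████████
█ ███   █    ███████████
█       ██             █
████████████████████████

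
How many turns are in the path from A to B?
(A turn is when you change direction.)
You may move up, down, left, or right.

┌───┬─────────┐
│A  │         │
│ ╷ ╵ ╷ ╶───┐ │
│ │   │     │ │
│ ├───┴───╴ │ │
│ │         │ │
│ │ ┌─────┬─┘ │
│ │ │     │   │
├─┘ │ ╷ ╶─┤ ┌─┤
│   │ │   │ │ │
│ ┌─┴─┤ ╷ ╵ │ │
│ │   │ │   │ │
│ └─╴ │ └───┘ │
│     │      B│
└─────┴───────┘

Directions: right, down, right, up, right, right, right, right, down, down, down, left, down, down, left, up, left, down, down, right, right, right
Number of turns: 12

Solution:

┌───┬─────────┐
│A ↓│↱ → → → ↓│
│ ╷ ╵ ╷ ╶───┐ │
│ │↳ ↑│     │↓│
│ ├───┴───╴ │ │
│ │         │↓│
│ │ ┌─────┬─┘ │
│ │ │     │↓ ↲│
├─┘ │ ╷ ╶─┤ ┌─┤
│   │ │↓ ↰│↓│ │
│ ┌─┴─┤ ╷ ╵ │ │
│ │   │↓│↑ ↲│ │
│ └─╴ │ └───┘ │
│     │↳ → → B│
└─────┴───────┘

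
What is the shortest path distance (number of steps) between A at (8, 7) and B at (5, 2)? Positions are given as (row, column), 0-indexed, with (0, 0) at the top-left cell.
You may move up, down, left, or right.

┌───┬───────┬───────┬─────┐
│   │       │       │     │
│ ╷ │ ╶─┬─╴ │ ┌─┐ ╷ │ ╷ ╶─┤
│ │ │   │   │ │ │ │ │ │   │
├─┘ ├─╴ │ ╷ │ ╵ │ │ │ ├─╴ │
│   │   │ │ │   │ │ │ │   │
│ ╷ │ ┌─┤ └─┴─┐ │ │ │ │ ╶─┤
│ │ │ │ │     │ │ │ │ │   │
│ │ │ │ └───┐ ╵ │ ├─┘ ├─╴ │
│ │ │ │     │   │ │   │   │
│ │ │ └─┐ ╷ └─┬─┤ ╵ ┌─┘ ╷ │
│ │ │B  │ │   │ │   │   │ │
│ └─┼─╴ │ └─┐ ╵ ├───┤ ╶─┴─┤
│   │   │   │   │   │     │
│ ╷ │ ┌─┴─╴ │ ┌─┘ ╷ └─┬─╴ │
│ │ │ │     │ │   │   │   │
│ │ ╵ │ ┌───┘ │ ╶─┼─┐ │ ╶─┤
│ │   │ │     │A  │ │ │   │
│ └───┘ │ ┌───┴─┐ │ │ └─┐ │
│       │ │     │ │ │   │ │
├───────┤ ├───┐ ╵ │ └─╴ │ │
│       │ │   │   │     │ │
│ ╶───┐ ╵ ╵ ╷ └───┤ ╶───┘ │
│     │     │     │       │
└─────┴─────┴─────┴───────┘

Finding path from (8, 7) to (5, 2):
Path: (8,7) → (7,7) → (7,8) → (6,8) → (6,9) → (7,9) → (7,10) → (8,10) → (9,10) → (9,11) → (10,11) → (10,10) → (10,9) → (11,9) → (11,10) → (11,11) → (11,12) → (10,12) → (9,12) → (8,12) → (8,11) → (7,11) → (7,12) → (6,12) → (6,11) → (6,10) → (5,10) → (5,11) → (4,11) → (4,12) → (3,12) → (3,11) → (2,11) → (2,12) → (1,12) → (1,11) → (0,11) → (0,10) → (1,10) → (2,10) → (3,10) → (4,10) → (4,9) → (5,9) → (5,8) → (4,8) → (3,8) → (2,8) → (1,8) → (0,8) → (0,7) → (0,6) → (1,6) → (2,6) → (2,7) → (3,7) → (4,7) → (4,6) → (3,6) → (3,5) → (3,4) → (2,4) → (1,4) → (1,5) → (0,5) → (0,4) → (0,3) → (0,2) → (1,2) → (1,3) → (2,3) → (2,2) → (3,2) → (4,2) → (5,2)
Distance: 74 steps

Solution:

┌───┬───────┬───────┬─────┐
│   │↓ ← ← ↰│↓ ← ↰  │↓ ↰  │
│ ╷ │ ╶─┬─╴ │ ┌─┐ ╷ │ ╷ ╶─┤
│ │ │↳ ↓│↱ ↑│↓│ │↑│ │↓│↑ ↰│
├─┘ ├─╴ │ ╷ │ ╵ │ │ │ ├─╴ │
│   │↓ ↲│↑│ │↳ ↓│↑│ │↓│↱ ↑│
│ ╷ │ ┌─┤ └─┴─┐ │ │ │ │ ╶─┤
│ │ │↓│ │↑ ← ↰│↓│↑│ │↓│↑ ↰│
│ │ │ │ └───┐ ╵ │ ├─┘ ├─╴ │
│ │ │↓│     │↑ ↲│↑│↓ ↲│↱ ↑│
│ │ │ └─┐ ╷ └─┬─┤ ╵ ┌─┘ ╷ │
│ │ │B  │ │   │ │↑ ↲│↱ ↑│ │
│ └─┼─╴ │ └─┐ ╵ ├───┤ ╶─┴─┤
│   │   │   │   │↱ ↓│↑ ← ↰│
│ ╷ │ ┌─┴─╴ │ ┌─┘ ╷ └─┬─╴ │
│ │ │ │     │ │↱ ↑│↳ ↓│↱ ↑│
│ │ ╵ │ ┌───┘ │ ╶─┼─┐ │ ╶─┤
│ │   │ │     │A  │ │↓│↑ ↰│
│ └───┘ │ ┌───┴─┐ │ │ └─┐ │
│       │ │     │ │ │↳ ↓│↑│
├───────┤ ├───┐ ╵ │ └─╴ │ │
│       │ │   │   │↓ ← ↲│↑│
│ ╶───┐ ╵ ╵ ╷ └───┤ ╶───┘ │
│     │     │     │↳ → → ↑│
└─────┴─────┴─────┴───────┘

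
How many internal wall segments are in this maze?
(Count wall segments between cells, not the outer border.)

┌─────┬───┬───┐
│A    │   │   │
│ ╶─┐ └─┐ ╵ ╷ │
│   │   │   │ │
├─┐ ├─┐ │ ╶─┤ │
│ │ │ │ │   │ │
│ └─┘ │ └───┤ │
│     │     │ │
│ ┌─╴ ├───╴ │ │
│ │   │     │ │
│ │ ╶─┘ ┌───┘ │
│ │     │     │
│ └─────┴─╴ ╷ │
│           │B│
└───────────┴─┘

Counting internal wall segments:
Total internal walls: 36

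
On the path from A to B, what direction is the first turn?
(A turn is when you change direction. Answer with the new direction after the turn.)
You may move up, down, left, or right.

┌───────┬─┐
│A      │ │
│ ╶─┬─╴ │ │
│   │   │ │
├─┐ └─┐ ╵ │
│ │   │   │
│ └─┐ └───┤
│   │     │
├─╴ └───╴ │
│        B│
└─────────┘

Directions: down, right, down, right, down, right, right, down
First turn direction: right

Solution:

┌───────┬─┐
│A      │ │
│ ╶─┬─╴ │ │
│↳ ↓│   │ │
├─┐ └─┐ ╵ │
│ │↳ ↓│   │
│ └─┐ └───┤
│   │↳ → ↓│
├─╴ └───╴ │
│        B│
└─────────┘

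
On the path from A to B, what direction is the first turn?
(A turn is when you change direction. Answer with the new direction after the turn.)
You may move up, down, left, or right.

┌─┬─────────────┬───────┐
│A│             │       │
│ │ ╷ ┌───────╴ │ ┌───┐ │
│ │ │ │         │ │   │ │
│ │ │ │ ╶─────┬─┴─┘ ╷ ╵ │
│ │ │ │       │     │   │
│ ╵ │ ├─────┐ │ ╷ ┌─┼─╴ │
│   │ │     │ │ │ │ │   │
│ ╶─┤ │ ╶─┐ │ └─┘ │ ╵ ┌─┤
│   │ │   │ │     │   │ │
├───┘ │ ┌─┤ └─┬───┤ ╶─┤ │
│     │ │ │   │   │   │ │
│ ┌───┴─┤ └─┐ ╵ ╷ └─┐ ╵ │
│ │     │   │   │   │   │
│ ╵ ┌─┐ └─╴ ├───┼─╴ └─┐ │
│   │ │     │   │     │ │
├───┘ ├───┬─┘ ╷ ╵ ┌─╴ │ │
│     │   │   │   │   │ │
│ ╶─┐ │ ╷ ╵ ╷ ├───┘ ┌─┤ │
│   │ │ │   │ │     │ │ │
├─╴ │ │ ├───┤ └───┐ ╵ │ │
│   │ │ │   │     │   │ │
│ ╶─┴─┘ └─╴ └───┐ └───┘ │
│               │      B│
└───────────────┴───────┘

Directions: down, down, down, right, up, up, up, right, right, right, right, right, right, down, left, left, left, left, down, right, right, right, down, down, right, right, up, up, right, up, right, down, right, down, left, down, left, down, right, down, right, down, down, down, down, down
First turn direction: right

Solution:

┌─┬─────────────┬───────┐
│A│↱ → → → → → ↓│       │
│ │ ╷ ┌───────╴ │ ┌───┐ │
│↓│↑│ │↓ ← ← ← ↲│ │↱ ↓│ │
│ │ │ │ ╶─────┬─┴─┘ ╷ ╵ │
│↓│↑│ │↳ → → ↓│  ↱ ↑│↳ ↓│
│ ╵ │ ├─────┐ │ ╷ ┌─┼─╴ │
│↳ ↑│ │     │↓│ │↑│ │↓ ↲│
│ ╶─┤ │ ╶─┐ │ └─┘ │ ╵ ┌─┤
│   │ │   │ │↳ → ↑│↓ ↲│ │
├───┘ │ ┌─┤ └─┬───┤ ╶─┤ │
│     │ │ │   │   │↳ ↓│ │
│ ┌───┴─┤ └─┐ ╵ ╷ └─┐ ╵ │
│ │     │   │   │   │↳ ↓│
│ ╵ ┌─┐ └─╴ ├───┼─╴ └─┐ │
│   │ │     │   │     │↓│
├───┘ ├───┬─┘ ╷ ╵ ┌─╴ │ │
│     │   │   │   │   │↓│
│ ╶─┐ │ ╷ ╵ ╷ ├───┘ ┌─┤ │
│   │ │ │   │ │     │ │↓│
├─╴ │ │ ├───┤ └───┐ ╵ │ │
│   │ │ │   │     │   │↓│
│ ╶─┴─┘ └─╴ └───┐ └───┘ │
│               │      B│
└───────────────┴───────┘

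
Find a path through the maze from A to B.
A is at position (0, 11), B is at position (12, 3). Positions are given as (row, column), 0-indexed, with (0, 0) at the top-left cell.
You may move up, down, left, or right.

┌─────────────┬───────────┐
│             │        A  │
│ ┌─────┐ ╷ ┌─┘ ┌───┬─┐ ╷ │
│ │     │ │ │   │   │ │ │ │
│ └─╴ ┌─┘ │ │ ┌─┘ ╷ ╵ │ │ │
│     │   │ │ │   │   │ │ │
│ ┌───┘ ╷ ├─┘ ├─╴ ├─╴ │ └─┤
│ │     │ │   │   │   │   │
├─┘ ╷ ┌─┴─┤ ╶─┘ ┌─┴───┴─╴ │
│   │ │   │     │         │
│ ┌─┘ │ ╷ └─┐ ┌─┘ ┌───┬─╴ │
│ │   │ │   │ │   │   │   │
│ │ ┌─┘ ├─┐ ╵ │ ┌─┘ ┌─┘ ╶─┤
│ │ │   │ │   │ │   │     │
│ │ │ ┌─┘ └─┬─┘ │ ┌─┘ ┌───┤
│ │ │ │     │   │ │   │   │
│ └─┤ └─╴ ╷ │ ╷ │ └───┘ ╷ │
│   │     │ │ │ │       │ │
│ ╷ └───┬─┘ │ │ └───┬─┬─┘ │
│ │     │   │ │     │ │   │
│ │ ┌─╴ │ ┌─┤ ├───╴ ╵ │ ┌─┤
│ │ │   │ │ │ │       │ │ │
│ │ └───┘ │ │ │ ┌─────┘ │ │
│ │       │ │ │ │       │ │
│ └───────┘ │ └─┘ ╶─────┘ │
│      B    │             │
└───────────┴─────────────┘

Finding the shortest path from (0, 11) to (12, 3):
Path length: 46 steps
Directions: left → left → left → left → down → left → down → down → left → down → right → down → down → left → up → left → up → left → down → down → left → down → down → right → right → up → right → down → down → left → down → down → left → left → left → up → up → up → left → down → down → down → down → right → right → right

Solution:

┌─────────────┬───────────┐
│             │↓ ← ← ← A  │
│ ┌─────┐ ╷ ┌─┘ ┌───┬─┐ ╷ │
│ │     │ │ │↓ ↲│   │ │ │ │
│ └─╴ ┌─┘ │ │ ┌─┘ ╷ ╵ │ │ │
│     │   │ │↓│   │   │ │ │
│ ┌───┘ ╷ ├─┘ ├─╴ ├─╴ │ └─┤
│ │     │ │↓ ↲│   │   │   │
├─┘ ╷ ┌─┴─┤ ╶─┘ ┌─┴───┴─╴ │
│   │ │↓ ↰│↳ ↓  │         │
│ ┌─┘ │ ╷ └─┐ ┌─┘ ┌───┬─╴ │
│ │   │↓│↑ ↰│↓│   │   │   │
│ │ ┌─┘ ├─┐ ╵ │ ┌─┘ ┌─┘ ╶─┤
│ │ │↓ ↲│ │↑ ↲│ │   │     │
│ │ │ ┌─┘ └─┬─┘ │ ┌─┘ ┌───┤
│ │ │↓│  ↱ ↓│   │ │   │   │
│ └─┤ └─╴ ╷ │ ╷ │ └───┘ ╷ │
│↓ ↰│↳ → ↑│↓│ │ │       │ │
│ ╷ └───┬─┘ │ │ └───┬─┬─┘ │
│↓│↑    │↓ ↲│ │     │ │   │
│ │ ┌─╴ │ ┌─┤ ├───╴ ╵ │ ┌─┤
│↓│↑│   │↓│ │ │       │ │ │
│ │ └───┘ │ │ │ ┌─────┘ │ │
│↓│↑ ← ← ↲│ │ │ │       │ │
│ └───────┘ │ └─┘ ╶─────┘ │
│↳ → → B    │             │
└───────────┴─────────────┘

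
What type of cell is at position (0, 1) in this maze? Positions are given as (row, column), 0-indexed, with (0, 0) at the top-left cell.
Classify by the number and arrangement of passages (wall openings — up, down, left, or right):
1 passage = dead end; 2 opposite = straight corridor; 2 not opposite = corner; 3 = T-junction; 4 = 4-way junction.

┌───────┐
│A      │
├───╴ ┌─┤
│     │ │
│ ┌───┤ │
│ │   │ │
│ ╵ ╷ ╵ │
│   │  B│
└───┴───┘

Checking cell at (0, 1):
Number of passages: 2
Cell type: straight corridor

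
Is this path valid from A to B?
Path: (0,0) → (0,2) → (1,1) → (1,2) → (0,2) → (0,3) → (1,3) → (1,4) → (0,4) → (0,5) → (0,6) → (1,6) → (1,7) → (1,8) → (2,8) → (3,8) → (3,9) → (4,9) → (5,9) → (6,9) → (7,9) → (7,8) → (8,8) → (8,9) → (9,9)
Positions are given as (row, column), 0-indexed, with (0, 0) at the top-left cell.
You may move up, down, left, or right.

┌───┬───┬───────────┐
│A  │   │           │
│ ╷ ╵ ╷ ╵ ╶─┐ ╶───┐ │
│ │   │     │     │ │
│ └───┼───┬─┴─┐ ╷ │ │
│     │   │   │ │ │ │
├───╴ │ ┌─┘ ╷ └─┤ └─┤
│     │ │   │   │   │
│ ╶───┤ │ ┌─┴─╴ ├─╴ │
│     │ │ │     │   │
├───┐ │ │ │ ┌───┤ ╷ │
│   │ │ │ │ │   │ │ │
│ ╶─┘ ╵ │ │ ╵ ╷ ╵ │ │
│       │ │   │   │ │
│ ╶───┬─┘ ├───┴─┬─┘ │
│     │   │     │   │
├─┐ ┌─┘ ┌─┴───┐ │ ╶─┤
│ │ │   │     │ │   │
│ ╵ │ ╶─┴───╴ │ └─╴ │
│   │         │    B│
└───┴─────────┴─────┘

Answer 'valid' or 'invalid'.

Checking path validity:
Result: Invalid move at step 1: cannot move from (0, 0) to (0, 2).

invalid

Correct solution:

┌───┬───┬───────────┐
│A ↓│↱ ↓│↱ → ↓      │
│ ╷ ╵ ╷ ╵ ╶─┐ ╶───┐ │
│ │↳ ↑│↳ ↑  │↳ → ↓│ │
│ └───┼───┬─┴─┐ ╷ │ │
│     │   │   │ │↓│ │
├───╴ │ ┌─┘ ╷ └─┤ └─┤
│     │ │   │   │↳ ↓│
│ ╶───┤ │ ┌─┴─╴ ├─╴ │
│     │ │ │     │  ↓│
├───┐ │ │ │ ┌───┤ ╷ │
│   │ │ │ │ │   │ │↓│
│ ╶─┘ ╵ │ │ ╵ ╷ ╵ │ │
│       │ │   │   │↓│
│ ╶───┬─┘ ├───┴─┬─┘ │
│     │   │     │↓ ↲│
├─┐ ┌─┘ ┌─┴───┐ │ ╶─┤
│ │ │   │     │ │↳ ↓│
│ ╵ │ ╶─┴───╴ │ └─╴ │
│   │         │    B│
└───┴─────────┴─────┘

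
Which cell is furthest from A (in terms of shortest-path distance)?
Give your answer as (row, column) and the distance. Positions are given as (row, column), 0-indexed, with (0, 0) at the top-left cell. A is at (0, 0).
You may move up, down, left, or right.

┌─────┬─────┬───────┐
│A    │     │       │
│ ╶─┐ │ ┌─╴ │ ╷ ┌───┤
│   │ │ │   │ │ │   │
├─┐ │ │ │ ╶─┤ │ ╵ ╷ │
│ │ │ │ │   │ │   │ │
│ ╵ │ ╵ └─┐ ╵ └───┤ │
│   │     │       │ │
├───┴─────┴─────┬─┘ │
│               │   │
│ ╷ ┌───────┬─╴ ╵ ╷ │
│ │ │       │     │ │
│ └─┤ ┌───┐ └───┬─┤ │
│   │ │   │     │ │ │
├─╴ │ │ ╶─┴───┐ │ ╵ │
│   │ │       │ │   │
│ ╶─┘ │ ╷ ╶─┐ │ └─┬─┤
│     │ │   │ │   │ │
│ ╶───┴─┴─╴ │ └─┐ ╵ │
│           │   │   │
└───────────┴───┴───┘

Computing BFS distances from A to all cells:
Furthest cell: (8, 9)
Distance: 63 steps

Path from A to the furthest cell:

┌─────┬─────┬───────┐
│A → ↓│↱ → ↓│↱ ↓    │
│ ╶─┐ │ ┌─╴ │ ╷ ┌───┤
│   │↓│↑│↓ ↲│↑│↓│↱ ↓│
├─┐ │ │ │ ╶─┤ │ ╵ ╷ │
│ │ │↓│↑│↳ ↓│↑│↳ ↑│↓│
│ ╵ │ ╵ └─┐ ╵ └───┤ │
│   │↳ ↑  │↳ ↑    │↓│
├───┴─────┴─────┬─┘ │
│↓ ← ← ← ← ← ← ↰│↓ ↲│
│ ╷ ┌───────┬─╴ ╵ ╷ │
│↓│ │↱ → → ↓│  ↑ ↲│ │
│ └─┤ ┌───┐ └───┬─┤ │
│↳ ↓│↑│   │↳ → ↓│ │ │
├─╴ │ │ ╶─┴───┐ │ ╵ │
│↓ ↲│↑│       │↓│   │
│ ╶─┘ │ ╷ ╶─┐ │ └─┬─┤
│↳ → ↑│ │   │ │↳ ↓│B│
│ ╶───┴─┴─╴ │ └─┐ ╵ │
│           │   │↳ ↑│
└───────────┴───┴───┘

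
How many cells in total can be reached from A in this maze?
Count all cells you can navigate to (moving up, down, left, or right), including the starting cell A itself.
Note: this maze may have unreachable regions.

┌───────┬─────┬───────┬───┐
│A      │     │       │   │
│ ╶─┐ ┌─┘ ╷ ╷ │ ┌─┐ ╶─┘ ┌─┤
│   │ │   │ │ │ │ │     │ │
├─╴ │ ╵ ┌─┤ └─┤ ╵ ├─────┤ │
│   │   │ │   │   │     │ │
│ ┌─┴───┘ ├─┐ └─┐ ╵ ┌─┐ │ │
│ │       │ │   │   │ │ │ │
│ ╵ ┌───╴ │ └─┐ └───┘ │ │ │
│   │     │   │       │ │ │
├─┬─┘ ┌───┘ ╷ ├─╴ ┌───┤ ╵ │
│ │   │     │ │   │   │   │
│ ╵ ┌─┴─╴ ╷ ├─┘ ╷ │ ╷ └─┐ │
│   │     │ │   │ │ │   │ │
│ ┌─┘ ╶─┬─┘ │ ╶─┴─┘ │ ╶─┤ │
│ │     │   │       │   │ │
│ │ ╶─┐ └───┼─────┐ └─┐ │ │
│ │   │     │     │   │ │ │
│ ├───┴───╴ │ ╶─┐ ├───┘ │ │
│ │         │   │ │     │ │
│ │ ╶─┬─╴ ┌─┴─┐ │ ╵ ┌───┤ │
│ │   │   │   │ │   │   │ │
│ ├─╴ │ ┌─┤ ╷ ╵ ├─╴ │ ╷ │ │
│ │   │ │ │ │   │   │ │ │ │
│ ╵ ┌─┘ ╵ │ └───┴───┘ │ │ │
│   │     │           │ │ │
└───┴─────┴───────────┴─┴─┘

Using BFS/flood-fill to find all reachable cells from A:
Maze size: 13 × 13 = 169 total cells
33 cell(s) are walled off and cannot be reached from A.
Reachable cells: 136

Reachable region (· marks reachable cells):

┌───────┬─────┬───────┬───┐
│A · · ·│· · ·│       │   │
│ ╶─┐ ┌─┘ ╷ ╷ │ ┌─┐ ╶─┘ ┌─┤
│· ·│·│· ·│·│·│ │ │     │ │
├─╴ │ ╵ ┌─┤ └─┤ ╵ ├─────┤ │
│· ·│· ·│·│· ·│   │     │ │
│ ┌─┴───┘ ├─┐ └─┐ ╵ ┌─┐ │ │
│·│· · · ·│·│· ·│   │·│ │ │
│ ╵ ┌───╴ │ └─┐ └───┘ │ │ │
│· ·│· · ·│· ·│· · · ·│ │ │
├─┬─┘ ┌───┘ ╷ ├─╴ ┌───┤ ╵ │
│·│· ·│· · ·│·│· ·│· ·│   │
│ ╵ ┌─┴─╴ ╷ ├─┘ ╷ │ ╷ └─┐ │
│· ·│· · ·│·│· ·│·│·│· ·│ │
│ ┌─┘ ╶─┬─┘ │ ╶─┴─┘ │ ╶─┤ │
│·│· · ·│· ·│· · · ·│· ·│ │
│ │ ╶─┐ └───┼─────┐ └─┐ │ │
│·│· ·│· · ·│· · ·│· ·│·│ │
│ ├───┴───╴ │ ╶─┐ ├───┘ │ │
│·│· · · · ·│· ·│·│· · ·│ │
│ │ ╶─┬─╴ ┌─┴─┐ │ ╵ ┌───┤ │
│·│· ·│· ·│· ·│·│· ·│· ·│ │
│ ├─╴ │ ┌─┤ ╷ ╵ ├─╴ │ ╷ │ │
│·│· ·│·│·│·│· ·│· ·│·│·│ │
│ ╵ ┌─┘ ╵ │ └───┴───┘ │ │ │
│· ·│· · ·│· · · · · ·│·│ │
└───┴─────┴───────────┴─┴─┘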